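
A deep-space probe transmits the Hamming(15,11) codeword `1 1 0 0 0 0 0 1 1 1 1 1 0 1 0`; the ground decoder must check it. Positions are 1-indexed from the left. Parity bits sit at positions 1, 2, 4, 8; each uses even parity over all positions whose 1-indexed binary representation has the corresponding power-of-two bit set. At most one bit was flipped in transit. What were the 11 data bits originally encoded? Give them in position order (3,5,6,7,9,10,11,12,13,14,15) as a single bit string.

00001111010

s1: b1⊕b3⊕b5⊕b7⊕b9⊕b11⊕b13⊕b15 = 1⊕0⊕0⊕0⊕1⊕1⊕0⊕0 = 1
s2: b2⊕b3⊕b6⊕b7⊕b10⊕b11⊕b14⊕b15 = 1⊕0⊕0⊕0⊕1⊕1⊕1⊕0 = 0
s4: b4⊕b5⊕b6⊕b7⊕b12⊕b13⊕b14⊕b15 = 0⊕0⊕0⊕0⊕1⊕0⊕1⊕0 = 0
s8: b8⊕b9⊕b10⊕b11⊕b12⊕b13⊕b14⊕b15 = 1⊕1⊕1⊕1⊕1⊕0⊕1⊕0 = 0
Syndrome (s8...s1) = 0001 → position 1.
Flip bit 1: corrected codeword = 010000011111010
Data bits at positions 3,5,6,7,9,10,11,12,13,14,15: 00001111010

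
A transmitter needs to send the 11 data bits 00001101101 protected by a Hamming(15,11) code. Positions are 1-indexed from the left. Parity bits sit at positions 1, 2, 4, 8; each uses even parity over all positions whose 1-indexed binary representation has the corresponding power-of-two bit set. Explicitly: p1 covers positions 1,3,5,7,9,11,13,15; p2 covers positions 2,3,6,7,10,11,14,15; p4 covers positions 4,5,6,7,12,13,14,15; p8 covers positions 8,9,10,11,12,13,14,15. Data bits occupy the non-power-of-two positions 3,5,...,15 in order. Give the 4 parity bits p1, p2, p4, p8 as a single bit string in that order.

Place data bits at non-power-of-two positions: b3=0, b5=0, b6=0, b7=0, b9=1, b10=1, b11=0, b12=1, b13=1, b14=0, b15=1.
p1 = XOR of data positions {3,5,7,9,11,13,15} = 0⊕0⊕0⊕1⊕0⊕1⊕1 = 1
p2 = XOR of data positions {3,6,7,10,11,14,15} = 0⊕0⊕0⊕1⊕0⊕0⊕1 = 0
p4 = XOR of data positions {5,6,7,12,13,14,15} = 0⊕0⊕0⊕1⊕1⊕0⊕1 = 1
p8 = XOR of data positions {9,10,11,12,13,14,15} = 1⊕1⊕0⊕1⊕1⊕0⊕1 = 1
Parity bits p1,p2,p4,p8 = 1011

1011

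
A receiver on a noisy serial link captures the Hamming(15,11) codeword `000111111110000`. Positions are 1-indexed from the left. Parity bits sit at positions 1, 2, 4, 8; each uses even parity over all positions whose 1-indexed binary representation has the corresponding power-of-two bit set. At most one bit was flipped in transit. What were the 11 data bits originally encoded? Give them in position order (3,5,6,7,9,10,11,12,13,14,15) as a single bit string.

01111110000

s1: b1⊕b3⊕b5⊕b7⊕b9⊕b11⊕b13⊕b15 = 0⊕0⊕1⊕1⊕1⊕1⊕0⊕0 = 0
s2: b2⊕b3⊕b6⊕b7⊕b10⊕b11⊕b14⊕b15 = 0⊕0⊕1⊕1⊕1⊕1⊕0⊕0 = 0
s4: b4⊕b5⊕b6⊕b7⊕b12⊕b13⊕b14⊕b15 = 1⊕1⊕1⊕1⊕0⊕0⊕0⊕0 = 0
s8: b8⊕b9⊕b10⊕b11⊕b12⊕b13⊕b14⊕b15 = 1⊕1⊕1⊕1⊕0⊕0⊕0⊕0 = 0
Syndrome (s8...s1) = 0000 → position 0 (no error).
No correction needed.
Data bits at positions 3,5,6,7,9,10,11,12,13,14,15: 01111110000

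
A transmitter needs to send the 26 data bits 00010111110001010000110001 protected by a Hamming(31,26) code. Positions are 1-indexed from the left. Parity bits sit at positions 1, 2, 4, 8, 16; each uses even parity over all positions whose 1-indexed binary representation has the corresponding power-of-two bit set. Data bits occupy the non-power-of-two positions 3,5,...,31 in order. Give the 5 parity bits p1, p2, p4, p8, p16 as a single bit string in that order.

Place data bits at non-power-of-two positions: b3=0, b5=0, b6=0, b7=1, b9=0, b10=1, b11=1, b12=1, b13=1, b14=1, b15=0, b17=0, b18=0, b19=1, b20=0, b21=1, b22=0, b23=0, b24=0, b25=0, b26=1, b27=1, b28=0, b29=0, b30=0, b31=1.
p1 = XOR of data positions {3,5,7,9,11,13,15,17,19,21,23,25,27,29,31} = 0⊕0⊕1⊕0⊕1⊕1⊕0⊕0⊕1⊕1⊕0⊕0⊕1⊕0⊕1 = 1
p2 = XOR of data positions {3,6,7,10,11,14,15,18,19,22,23,26,27,30,31} = 0⊕0⊕1⊕1⊕1⊕1⊕0⊕0⊕1⊕0⊕0⊕1⊕1⊕0⊕1 = 0
p4 = XOR of data positions {5,6,7,12,13,14,15,20,21,22,23,28,29,30,31} = 0⊕0⊕1⊕1⊕1⊕1⊕0⊕0⊕1⊕0⊕0⊕0⊕0⊕0⊕1 = 0
p8 = XOR of data positions {9,10,11,12,13,14,15,24,25,26,27,28,29,30,31} = 0⊕1⊕1⊕1⊕1⊕1⊕0⊕0⊕0⊕1⊕1⊕0⊕0⊕0⊕1 = 0
p16 = XOR of data positions {17,18,19,20,21,22,23,24,25,26,27,28,29,30,31} = 0⊕0⊕1⊕0⊕1⊕0⊕0⊕0⊕0⊕1⊕1⊕0⊕0⊕0⊕1 = 1
Parity bits p1,p2,p4,p8,p16 = 10001

10001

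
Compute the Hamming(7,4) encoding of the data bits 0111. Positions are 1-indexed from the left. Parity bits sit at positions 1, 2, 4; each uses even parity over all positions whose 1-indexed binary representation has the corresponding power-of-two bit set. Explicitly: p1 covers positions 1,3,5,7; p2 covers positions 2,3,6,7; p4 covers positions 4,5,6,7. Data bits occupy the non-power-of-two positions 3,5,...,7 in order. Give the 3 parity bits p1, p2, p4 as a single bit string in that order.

Place data bits at non-power-of-two positions: b3=0, b5=1, b6=1, b7=1.
p1 = XOR of data positions {3,5,7} = 0⊕1⊕1 = 0
p2 = XOR of data positions {3,6,7} = 0⊕1⊕1 = 0
p4 = XOR of data positions {5,6,7} = 1⊕1⊕1 = 1
Parity bits p1,p2,p4 = 001

001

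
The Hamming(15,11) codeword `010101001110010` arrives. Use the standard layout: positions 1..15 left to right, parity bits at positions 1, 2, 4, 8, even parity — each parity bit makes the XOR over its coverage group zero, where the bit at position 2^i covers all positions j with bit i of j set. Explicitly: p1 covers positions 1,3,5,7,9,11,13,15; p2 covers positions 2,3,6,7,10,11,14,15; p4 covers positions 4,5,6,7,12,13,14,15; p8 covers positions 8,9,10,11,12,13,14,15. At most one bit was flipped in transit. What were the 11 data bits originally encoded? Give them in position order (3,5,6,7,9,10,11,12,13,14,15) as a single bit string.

00001110010

s1: b1⊕b3⊕b5⊕b7⊕b9⊕b11⊕b13⊕b15 = 0⊕0⊕0⊕0⊕1⊕1⊕0⊕0 = 0
s2: b2⊕b3⊕b6⊕b7⊕b10⊕b11⊕b14⊕b15 = 1⊕0⊕1⊕0⊕1⊕1⊕1⊕0 = 1
s4: b4⊕b5⊕b6⊕b7⊕b12⊕b13⊕b14⊕b15 = 1⊕0⊕1⊕0⊕0⊕0⊕1⊕0 = 1
s8: b8⊕b9⊕b10⊕b11⊕b12⊕b13⊕b14⊕b15 = 0⊕1⊕1⊕1⊕0⊕0⊕1⊕0 = 0
Syndrome (s8...s1) = 0110 → position 6.
Flip bit 6: corrected codeword = 010100001110010
Data bits at positions 3,5,6,7,9,10,11,12,13,14,15: 00001110010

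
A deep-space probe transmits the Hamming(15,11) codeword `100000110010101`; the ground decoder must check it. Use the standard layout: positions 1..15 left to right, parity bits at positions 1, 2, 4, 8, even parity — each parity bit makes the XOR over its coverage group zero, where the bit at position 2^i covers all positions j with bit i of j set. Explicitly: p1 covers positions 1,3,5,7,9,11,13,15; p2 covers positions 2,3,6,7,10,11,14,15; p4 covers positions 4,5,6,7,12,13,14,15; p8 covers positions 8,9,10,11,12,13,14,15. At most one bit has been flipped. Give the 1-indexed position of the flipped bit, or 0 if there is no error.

7

s1: b1⊕b3⊕b5⊕b7⊕b9⊕b11⊕b13⊕b15 = 1⊕0⊕0⊕1⊕0⊕1⊕1⊕1 = 1
s2: b2⊕b3⊕b6⊕b7⊕b10⊕b11⊕b14⊕b15 = 0⊕0⊕0⊕1⊕0⊕1⊕0⊕1 = 1
s4: b4⊕b5⊕b6⊕b7⊕b12⊕b13⊕b14⊕b15 = 0⊕0⊕0⊕1⊕0⊕1⊕0⊕1 = 1
s8: b8⊕b9⊕b10⊕b11⊕b12⊕b13⊕b14⊕b15 = 1⊕0⊕0⊕1⊕0⊕1⊕0⊕1 = 0
Syndrome (s8...s1) = 0111 → position 7.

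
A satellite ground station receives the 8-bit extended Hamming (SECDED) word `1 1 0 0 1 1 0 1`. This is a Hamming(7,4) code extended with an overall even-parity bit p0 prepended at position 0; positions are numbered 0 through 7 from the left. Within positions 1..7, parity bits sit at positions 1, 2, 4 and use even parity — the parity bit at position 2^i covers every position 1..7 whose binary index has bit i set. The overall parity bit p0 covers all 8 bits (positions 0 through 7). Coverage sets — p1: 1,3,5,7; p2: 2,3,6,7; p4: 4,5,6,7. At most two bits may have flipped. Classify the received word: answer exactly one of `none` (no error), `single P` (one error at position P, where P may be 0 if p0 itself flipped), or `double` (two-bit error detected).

single 7

s1: b1⊕b3⊕b5⊕b7 = 1⊕0⊕1⊕1 = 1
s2: b2⊕b3⊕b6⊕b7 = 0⊕0⊕0⊕1 = 1
s4: b4⊕b5⊕b6⊕b7 = 1⊕1⊕0⊕1 = 1
Syndrome (s4...s1) = 111 → position 7.
Overall parity (XOR of all 8 bits, including p0): 1⊕1⊕0⊕0⊕1⊕1⊕0⊕1 = 1
Overall=1, syndrome position=7 → single-bit error at position 7.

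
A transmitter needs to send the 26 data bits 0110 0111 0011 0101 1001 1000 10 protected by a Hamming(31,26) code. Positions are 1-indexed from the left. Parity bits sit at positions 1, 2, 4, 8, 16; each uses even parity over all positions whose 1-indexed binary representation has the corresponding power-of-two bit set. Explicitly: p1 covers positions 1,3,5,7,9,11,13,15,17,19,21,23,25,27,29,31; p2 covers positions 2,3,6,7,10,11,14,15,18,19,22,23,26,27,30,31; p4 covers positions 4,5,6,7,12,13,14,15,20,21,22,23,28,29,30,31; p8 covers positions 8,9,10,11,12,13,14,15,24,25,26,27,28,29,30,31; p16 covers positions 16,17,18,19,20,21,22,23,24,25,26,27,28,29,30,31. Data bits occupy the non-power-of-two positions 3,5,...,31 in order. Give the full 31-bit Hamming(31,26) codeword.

Place data bits at non-power-of-two positions: b3=0, b5=1, b6=1, b7=0, b9=0, b10=1, b11=1, b12=1, b13=0, b14=0, b15=1, b17=1, b18=0, b19=1, b20=0, b21=1, b22=1, b23=0, b24=0, b25=1, b26=1, b27=0, b28=0, b29=0, b30=1, b31=0.
p1 = XOR of data positions {3,5,7,9,11,13,15,17,19,21,23,25,27,29,31} = 0⊕1⊕0⊕0⊕1⊕0⊕1⊕1⊕1⊕1⊕0⊕1⊕0⊕0⊕0 = 1
p2 = XOR of data positions {3,6,7,10,11,14,15,18,19,22,23,26,27,30,31} = 0⊕1⊕0⊕1⊕1⊕0⊕1⊕0⊕1⊕1⊕0⊕1⊕0⊕1⊕0 = 0
p4 = XOR of data positions {5,6,7,12,13,14,15,20,21,22,23,28,29,30,31} = 1⊕1⊕0⊕1⊕0⊕0⊕1⊕0⊕1⊕1⊕0⊕0⊕0⊕1⊕0 = 1
p8 = XOR of data positions {9,10,11,12,13,14,15,24,25,26,27,28,29,30,31} = 0⊕1⊕1⊕1⊕0⊕0⊕1⊕0⊕1⊕1⊕0⊕0⊕0⊕1⊕0 = 1
p16 = XOR of data positions {17,18,19,20,21,22,23,24,25,26,27,28,29,30,31} = 1⊕0⊕1⊕0⊕1⊕1⊕0⊕0⊕1⊕1⊕0⊕0⊕0⊕1⊕0 = 1
Codeword b1..b31 = 1001110101110011101011001100010

1001110101110011101011001100010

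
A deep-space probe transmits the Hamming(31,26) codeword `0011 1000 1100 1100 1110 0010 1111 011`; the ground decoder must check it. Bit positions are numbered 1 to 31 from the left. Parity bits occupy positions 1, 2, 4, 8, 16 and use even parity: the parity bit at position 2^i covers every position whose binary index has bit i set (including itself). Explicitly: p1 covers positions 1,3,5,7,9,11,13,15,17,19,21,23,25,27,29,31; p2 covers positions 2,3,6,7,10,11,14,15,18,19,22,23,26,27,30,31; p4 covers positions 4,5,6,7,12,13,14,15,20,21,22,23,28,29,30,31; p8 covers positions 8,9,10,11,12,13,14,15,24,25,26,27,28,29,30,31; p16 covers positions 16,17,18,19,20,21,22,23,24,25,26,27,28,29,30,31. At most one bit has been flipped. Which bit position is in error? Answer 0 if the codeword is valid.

0

s1: b1⊕b3⊕b5⊕b7⊕b9⊕b11⊕b13⊕b15⊕b17⊕b19⊕b21⊕b23⊕b25⊕b27⊕b29⊕b31 = 0⊕1⊕1⊕0⊕1⊕0⊕1⊕0⊕1⊕1⊕0⊕1⊕1⊕1⊕0⊕1 = 0
s2: b2⊕b3⊕b6⊕b7⊕b10⊕b11⊕b14⊕b15⊕b18⊕b19⊕b22⊕b23⊕b26⊕b27⊕b30⊕b31 = 0⊕1⊕0⊕0⊕1⊕0⊕1⊕0⊕1⊕1⊕0⊕1⊕1⊕1⊕1⊕1 = 0
s4: b4⊕b5⊕b6⊕b7⊕b12⊕b13⊕b14⊕b15⊕b20⊕b21⊕b22⊕b23⊕b28⊕b29⊕b30⊕b31 = 1⊕1⊕0⊕0⊕0⊕1⊕1⊕0⊕0⊕0⊕0⊕1⊕1⊕0⊕1⊕1 = 0
s8: b8⊕b9⊕b10⊕b11⊕b12⊕b13⊕b14⊕b15⊕b24⊕b25⊕b26⊕b27⊕b28⊕b29⊕b30⊕b31 = 0⊕1⊕1⊕0⊕0⊕1⊕1⊕0⊕0⊕1⊕1⊕1⊕1⊕0⊕1⊕1 = 0
s16: b16⊕b17⊕b18⊕b19⊕b20⊕b21⊕b22⊕b23⊕b24⊕b25⊕b26⊕b27⊕b28⊕b29⊕b30⊕b31 = 0⊕1⊕1⊕1⊕0⊕0⊕0⊕1⊕0⊕1⊕1⊕1⊕1⊕0⊕1⊕1 = 0
Syndrome (s16...s1) = 00000 → position 0 (no error).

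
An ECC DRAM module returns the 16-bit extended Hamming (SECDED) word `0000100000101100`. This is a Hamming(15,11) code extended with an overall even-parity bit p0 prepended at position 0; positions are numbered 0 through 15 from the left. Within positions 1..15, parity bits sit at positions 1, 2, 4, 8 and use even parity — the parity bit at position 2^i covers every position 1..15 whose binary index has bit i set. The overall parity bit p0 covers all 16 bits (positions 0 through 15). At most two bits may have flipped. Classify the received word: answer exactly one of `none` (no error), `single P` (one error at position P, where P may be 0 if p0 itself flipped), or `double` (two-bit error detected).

s1: b1⊕b3⊕b5⊕b7⊕b9⊕b11⊕b13⊕b15 = 0⊕0⊕0⊕0⊕0⊕0⊕1⊕0 = 1
s2: b2⊕b3⊕b6⊕b7⊕b10⊕b11⊕b14⊕b15 = 0⊕0⊕0⊕0⊕1⊕0⊕0⊕0 = 1
s4: b4⊕b5⊕b6⊕b7⊕b12⊕b13⊕b14⊕b15 = 1⊕0⊕0⊕0⊕1⊕1⊕0⊕0 = 1
s8: b8⊕b9⊕b10⊕b11⊕b12⊕b13⊕b14⊕b15 = 0⊕0⊕1⊕0⊕1⊕1⊕0⊕0 = 1
Syndrome (s8...s1) = 1111 → position 15.
Overall parity (XOR of all 16 bits, including p0): 0⊕0⊕0⊕0⊕1⊕0⊕0⊕0⊕0⊕0⊕1⊕0⊕1⊕1⊕0⊕0 = 0
Overall=0, syndrome position=15 → double-bit error detected (uncorrectable).

double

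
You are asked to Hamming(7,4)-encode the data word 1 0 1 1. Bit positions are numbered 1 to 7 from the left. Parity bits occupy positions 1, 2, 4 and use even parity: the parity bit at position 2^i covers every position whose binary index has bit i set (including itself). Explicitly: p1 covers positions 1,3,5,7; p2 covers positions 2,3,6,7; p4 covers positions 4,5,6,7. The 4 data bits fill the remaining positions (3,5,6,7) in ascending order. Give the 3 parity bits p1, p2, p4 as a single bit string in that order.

Place data bits at non-power-of-two positions: b3=1, b5=0, b6=1, b7=1.
p1 = XOR of data positions {3,5,7} = 1⊕0⊕1 = 0
p2 = XOR of data positions {3,6,7} = 1⊕1⊕1 = 1
p4 = XOR of data positions {5,6,7} = 0⊕1⊕1 = 0
Parity bits p1,p2,p4 = 010

010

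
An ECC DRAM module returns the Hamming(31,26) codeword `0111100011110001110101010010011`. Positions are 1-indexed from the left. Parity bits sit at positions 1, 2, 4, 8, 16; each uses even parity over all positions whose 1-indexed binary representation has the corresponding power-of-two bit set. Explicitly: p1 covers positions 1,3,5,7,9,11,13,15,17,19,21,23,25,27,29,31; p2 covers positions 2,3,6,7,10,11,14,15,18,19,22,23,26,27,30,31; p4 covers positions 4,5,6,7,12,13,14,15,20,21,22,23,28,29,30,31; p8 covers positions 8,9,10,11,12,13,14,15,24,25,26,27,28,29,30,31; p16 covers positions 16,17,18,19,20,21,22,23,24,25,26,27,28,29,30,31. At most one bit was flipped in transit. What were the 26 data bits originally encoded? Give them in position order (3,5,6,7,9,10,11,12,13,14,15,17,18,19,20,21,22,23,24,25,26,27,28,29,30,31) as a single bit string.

s1: b1⊕b3⊕b5⊕b7⊕b9⊕b11⊕b13⊕b15⊕b17⊕b19⊕b21⊕b23⊕b25⊕b27⊕b29⊕b31 = 0⊕1⊕1⊕0⊕1⊕1⊕0⊕0⊕1⊕0⊕0⊕0⊕0⊕1⊕0⊕1 = 1
s2: b2⊕b3⊕b6⊕b7⊕b10⊕b11⊕b14⊕b15⊕b18⊕b19⊕b22⊕b23⊕b26⊕b27⊕b30⊕b31 = 1⊕1⊕0⊕0⊕1⊕1⊕0⊕0⊕1⊕0⊕1⊕0⊕0⊕1⊕1⊕1 = 1
s4: b4⊕b5⊕b6⊕b7⊕b12⊕b13⊕b14⊕b15⊕b20⊕b21⊕b22⊕b23⊕b28⊕b29⊕b30⊕b31 = 1⊕1⊕0⊕0⊕1⊕0⊕0⊕0⊕1⊕0⊕1⊕0⊕0⊕0⊕1⊕1 = 1
s8: b8⊕b9⊕b10⊕b11⊕b12⊕b13⊕b14⊕b15⊕b24⊕b25⊕b26⊕b27⊕b28⊕b29⊕b30⊕b31 = 0⊕1⊕1⊕1⊕1⊕0⊕0⊕0⊕1⊕0⊕0⊕1⊕0⊕0⊕1⊕1 = 0
s16: b16⊕b17⊕b18⊕b19⊕b20⊕b21⊕b22⊕b23⊕b24⊕b25⊕b26⊕b27⊕b28⊕b29⊕b30⊕b31 = 1⊕1⊕1⊕0⊕1⊕0⊕1⊕0⊕1⊕0⊕0⊕1⊕0⊕0⊕1⊕1 = 1
Syndrome (s16...s1) = 10111 → position 23.
Flip bit 23: corrected codeword = 0111100011110001110101110010011
Data bits at positions 3,5,6,7,9,10,11,12,13,14,15,17,18,19,20,21,22,23,24,25,26,27,28,29,30,31: 11001111000110101110010011

11001111000110101110010011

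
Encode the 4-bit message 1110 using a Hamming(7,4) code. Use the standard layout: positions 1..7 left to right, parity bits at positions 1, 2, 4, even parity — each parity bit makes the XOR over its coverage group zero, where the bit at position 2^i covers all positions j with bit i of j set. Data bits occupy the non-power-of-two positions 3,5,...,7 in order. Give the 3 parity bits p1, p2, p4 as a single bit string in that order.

Place data bits at non-power-of-two positions: b3=1, b5=1, b6=1, b7=0.
p1 = XOR of data positions {3,5,7} = 1⊕1⊕0 = 0
p2 = XOR of data positions {3,6,7} = 1⊕1⊕0 = 0
p4 = XOR of data positions {5,6,7} = 1⊕1⊕0 = 0
Parity bits p1,p2,p4 = 000

000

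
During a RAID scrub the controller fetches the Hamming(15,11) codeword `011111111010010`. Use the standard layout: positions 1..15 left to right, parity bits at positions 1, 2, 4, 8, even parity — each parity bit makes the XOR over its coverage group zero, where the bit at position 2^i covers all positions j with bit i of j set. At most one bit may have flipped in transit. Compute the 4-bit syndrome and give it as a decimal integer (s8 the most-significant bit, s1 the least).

s1: b1⊕b3⊕b5⊕b7⊕b9⊕b11⊕b13⊕b15 = 0⊕1⊕1⊕1⊕1⊕1⊕0⊕0 = 1
s2: b2⊕b3⊕b6⊕b7⊕b10⊕b11⊕b14⊕b15 = 1⊕1⊕1⊕1⊕0⊕1⊕1⊕0 = 0
s4: b4⊕b5⊕b6⊕b7⊕b12⊕b13⊕b14⊕b15 = 1⊕1⊕1⊕1⊕0⊕0⊕1⊕0 = 1
s8: b8⊕b9⊕b10⊕b11⊕b12⊕b13⊕b14⊕b15 = 1⊕1⊕0⊕1⊕0⊕0⊕1⊕0 = 0
Syndrome (s8...s1) = 0101 → position 5.

5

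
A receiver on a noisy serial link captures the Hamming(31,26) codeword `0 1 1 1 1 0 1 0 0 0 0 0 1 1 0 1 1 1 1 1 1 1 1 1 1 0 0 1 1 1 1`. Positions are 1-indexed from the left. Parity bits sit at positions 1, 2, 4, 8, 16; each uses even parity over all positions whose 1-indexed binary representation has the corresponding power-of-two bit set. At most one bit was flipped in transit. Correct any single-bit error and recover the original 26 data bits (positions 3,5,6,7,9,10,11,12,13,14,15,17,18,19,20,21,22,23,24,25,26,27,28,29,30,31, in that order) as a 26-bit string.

s1: b1⊕b3⊕b5⊕b7⊕b9⊕b11⊕b13⊕b15⊕b17⊕b19⊕b21⊕b23⊕b25⊕b27⊕b29⊕b31 = 0⊕1⊕1⊕1⊕0⊕0⊕1⊕0⊕1⊕1⊕1⊕1⊕1⊕0⊕1⊕1 = 1
s2: b2⊕b3⊕b6⊕b7⊕b10⊕b11⊕b14⊕b15⊕b18⊕b19⊕b22⊕b23⊕b26⊕b27⊕b30⊕b31 = 1⊕1⊕0⊕1⊕0⊕0⊕1⊕0⊕1⊕1⊕1⊕1⊕0⊕0⊕1⊕1 = 0
s4: b4⊕b5⊕b6⊕b7⊕b12⊕b13⊕b14⊕b15⊕b20⊕b21⊕b22⊕b23⊕b28⊕b29⊕b30⊕b31 = 1⊕1⊕0⊕1⊕0⊕1⊕1⊕0⊕1⊕1⊕1⊕1⊕1⊕1⊕1⊕1 = 1
s8: b8⊕b9⊕b10⊕b11⊕b12⊕b13⊕b14⊕b15⊕b24⊕b25⊕b26⊕b27⊕b28⊕b29⊕b30⊕b31 = 0⊕0⊕0⊕0⊕0⊕1⊕1⊕0⊕1⊕1⊕0⊕0⊕1⊕1⊕1⊕1 = 0
s16: b16⊕b17⊕b18⊕b19⊕b20⊕b21⊕b22⊕b23⊕b24⊕b25⊕b26⊕b27⊕b28⊕b29⊕b30⊕b31 = 1⊕1⊕1⊕1⊕1⊕1⊕1⊕1⊕1⊕1⊕0⊕0⊕1⊕1⊕1⊕1 = 0
Syndrome (s16...s1) = 00101 → position 5.
Flip bit 5: corrected codeword = 0111001000001101111111111001111
Data bits at positions 3,5,6,7,9,10,11,12,13,14,15,17,18,19,20,21,22,23,24,25,26,27,28,29,30,31: 10010000110111111111001111

10010000110111111111001111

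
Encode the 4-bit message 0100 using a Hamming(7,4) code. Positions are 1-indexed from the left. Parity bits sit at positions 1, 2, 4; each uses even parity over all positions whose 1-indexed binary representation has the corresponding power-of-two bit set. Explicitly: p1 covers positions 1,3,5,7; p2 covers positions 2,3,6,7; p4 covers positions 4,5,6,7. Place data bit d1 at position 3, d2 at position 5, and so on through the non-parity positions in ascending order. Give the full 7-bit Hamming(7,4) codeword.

Place data bits at non-power-of-two positions: b3=0, b5=1, b6=0, b7=0.
p1 = XOR of data positions {3,5,7} = 0⊕1⊕0 = 1
p2 = XOR of data positions {3,6,7} = 0⊕0⊕0 = 0
p4 = XOR of data positions {5,6,7} = 1⊕0⊕0 = 1
Codeword b1..b7 = 1001100

1001100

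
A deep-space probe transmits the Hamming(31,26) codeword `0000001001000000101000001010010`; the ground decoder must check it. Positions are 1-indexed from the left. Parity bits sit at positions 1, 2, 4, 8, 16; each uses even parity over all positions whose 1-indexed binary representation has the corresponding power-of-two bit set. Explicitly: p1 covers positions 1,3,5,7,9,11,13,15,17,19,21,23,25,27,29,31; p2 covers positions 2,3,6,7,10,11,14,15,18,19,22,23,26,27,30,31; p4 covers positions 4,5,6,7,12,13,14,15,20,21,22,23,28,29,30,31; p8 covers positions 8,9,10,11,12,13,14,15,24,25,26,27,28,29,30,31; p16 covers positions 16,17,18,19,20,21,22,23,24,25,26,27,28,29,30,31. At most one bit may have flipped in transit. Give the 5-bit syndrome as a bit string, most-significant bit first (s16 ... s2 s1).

10011

s1: b1⊕b3⊕b5⊕b7⊕b9⊕b11⊕b13⊕b15⊕b17⊕b19⊕b21⊕b23⊕b25⊕b27⊕b29⊕b31 = 0⊕0⊕0⊕1⊕0⊕0⊕0⊕0⊕1⊕1⊕0⊕0⊕1⊕1⊕0⊕0 = 1
s2: b2⊕b3⊕b6⊕b7⊕b10⊕b11⊕b14⊕b15⊕b18⊕b19⊕b22⊕b23⊕b26⊕b27⊕b30⊕b31 = 0⊕0⊕0⊕1⊕1⊕0⊕0⊕0⊕0⊕1⊕0⊕0⊕0⊕1⊕1⊕0 = 1
s4: b4⊕b5⊕b6⊕b7⊕b12⊕b13⊕b14⊕b15⊕b20⊕b21⊕b22⊕b23⊕b28⊕b29⊕b30⊕b31 = 0⊕0⊕0⊕1⊕0⊕0⊕0⊕0⊕0⊕0⊕0⊕0⊕0⊕0⊕1⊕0 = 0
s8: b8⊕b9⊕b10⊕b11⊕b12⊕b13⊕b14⊕b15⊕b24⊕b25⊕b26⊕b27⊕b28⊕b29⊕b30⊕b31 = 0⊕0⊕1⊕0⊕0⊕0⊕0⊕0⊕0⊕1⊕0⊕1⊕0⊕0⊕1⊕0 = 0
s16: b16⊕b17⊕b18⊕b19⊕b20⊕b21⊕b22⊕b23⊕b24⊕b25⊕b26⊕b27⊕b28⊕b29⊕b30⊕b31 = 0⊕1⊕0⊕1⊕0⊕0⊕0⊕0⊕0⊕1⊕0⊕1⊕0⊕0⊕1⊕0 = 1
Syndrome (s16...s1) = 10011 → position 19.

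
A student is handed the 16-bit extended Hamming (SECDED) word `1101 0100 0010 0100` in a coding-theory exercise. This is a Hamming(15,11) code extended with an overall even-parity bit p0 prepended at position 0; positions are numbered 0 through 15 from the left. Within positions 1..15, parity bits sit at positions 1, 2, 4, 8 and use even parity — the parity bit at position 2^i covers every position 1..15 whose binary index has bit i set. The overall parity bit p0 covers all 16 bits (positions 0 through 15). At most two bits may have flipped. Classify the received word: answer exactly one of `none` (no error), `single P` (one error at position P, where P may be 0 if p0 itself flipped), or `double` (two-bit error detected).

s1: b1⊕b3⊕b5⊕b7⊕b9⊕b11⊕b13⊕b15 = 1⊕1⊕1⊕0⊕0⊕0⊕1⊕0 = 0
s2: b2⊕b3⊕b6⊕b7⊕b10⊕b11⊕b14⊕b15 = 0⊕1⊕0⊕0⊕1⊕0⊕0⊕0 = 0
s4: b4⊕b5⊕b6⊕b7⊕b12⊕b13⊕b14⊕b15 = 0⊕1⊕0⊕0⊕0⊕1⊕0⊕0 = 0
s8: b8⊕b9⊕b10⊕b11⊕b12⊕b13⊕b14⊕b15 = 0⊕0⊕1⊕0⊕0⊕1⊕0⊕0 = 0
Syndrome (s8...s1) = 0000 → position 0 (no error).
Overall parity (XOR of all 16 bits, including p0): 1⊕1⊕0⊕1⊕0⊕1⊕0⊕0⊕0⊕0⊕1⊕0⊕0⊕1⊕0⊕0 = 0
Overall=0, syndrome position=0 → no error.

none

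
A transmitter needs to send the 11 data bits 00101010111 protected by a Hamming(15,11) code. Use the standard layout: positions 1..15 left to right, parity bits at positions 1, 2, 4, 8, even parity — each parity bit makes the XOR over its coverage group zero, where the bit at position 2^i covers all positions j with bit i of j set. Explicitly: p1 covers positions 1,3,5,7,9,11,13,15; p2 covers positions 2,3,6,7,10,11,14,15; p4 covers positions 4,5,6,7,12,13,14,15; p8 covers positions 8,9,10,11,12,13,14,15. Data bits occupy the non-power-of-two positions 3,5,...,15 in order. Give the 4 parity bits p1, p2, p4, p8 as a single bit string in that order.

0001

Place data bits at non-power-of-two positions: b3=0, b5=0, b6=1, b7=0, b9=1, b10=0, b11=1, b12=0, b13=1, b14=1, b15=1.
p1 = XOR of data positions {3,5,7,9,11,13,15} = 0⊕0⊕0⊕1⊕1⊕1⊕1 = 0
p2 = XOR of data positions {3,6,7,10,11,14,15} = 0⊕1⊕0⊕0⊕1⊕1⊕1 = 0
p4 = XOR of data positions {5,6,7,12,13,14,15} = 0⊕1⊕0⊕0⊕1⊕1⊕1 = 0
p8 = XOR of data positions {9,10,11,12,13,14,15} = 1⊕0⊕1⊕0⊕1⊕1⊕1 = 1
Parity bits p1,p2,p4,p8 = 0001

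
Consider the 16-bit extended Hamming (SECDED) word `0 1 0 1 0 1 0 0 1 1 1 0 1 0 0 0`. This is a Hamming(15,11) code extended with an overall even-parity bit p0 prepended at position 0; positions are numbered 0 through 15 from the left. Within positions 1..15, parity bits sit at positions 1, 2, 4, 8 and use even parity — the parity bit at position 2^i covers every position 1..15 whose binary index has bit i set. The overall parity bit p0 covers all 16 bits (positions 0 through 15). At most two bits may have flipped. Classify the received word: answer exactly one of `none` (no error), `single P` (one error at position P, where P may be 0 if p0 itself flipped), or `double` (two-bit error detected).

s1: b1⊕b3⊕b5⊕b7⊕b9⊕b11⊕b13⊕b15 = 1⊕1⊕1⊕0⊕1⊕0⊕0⊕0 = 0
s2: b2⊕b3⊕b6⊕b7⊕b10⊕b11⊕b14⊕b15 = 0⊕1⊕0⊕0⊕1⊕0⊕0⊕0 = 0
s4: b4⊕b5⊕b6⊕b7⊕b12⊕b13⊕b14⊕b15 = 0⊕1⊕0⊕0⊕1⊕0⊕0⊕0 = 0
s8: b8⊕b9⊕b10⊕b11⊕b12⊕b13⊕b14⊕b15 = 1⊕1⊕1⊕0⊕1⊕0⊕0⊕0 = 0
Syndrome (s8...s1) = 0000 → position 0 (no error).
Overall parity (XOR of all 16 bits, including p0): 0⊕1⊕0⊕1⊕0⊕1⊕0⊕0⊕1⊕1⊕1⊕0⊕1⊕0⊕0⊕0 = 1
Overall=1, syndrome position=0 → single-bit error at position 0.

single 0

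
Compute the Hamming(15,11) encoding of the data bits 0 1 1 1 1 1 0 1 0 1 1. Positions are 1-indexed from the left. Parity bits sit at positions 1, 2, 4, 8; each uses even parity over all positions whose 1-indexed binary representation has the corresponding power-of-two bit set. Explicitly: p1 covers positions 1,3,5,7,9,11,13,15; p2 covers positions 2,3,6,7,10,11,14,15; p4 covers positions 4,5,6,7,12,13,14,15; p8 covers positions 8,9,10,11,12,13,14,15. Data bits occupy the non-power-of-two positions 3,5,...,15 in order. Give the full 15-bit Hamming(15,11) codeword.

Place data bits at non-power-of-two positions: b3=0, b5=1, b6=1, b7=1, b9=1, b10=1, b11=0, b12=1, b13=0, b14=1, b15=1.
p1 = XOR of data positions {3,5,7,9,11,13,15} = 0⊕1⊕1⊕1⊕0⊕0⊕1 = 0
p2 = XOR of data positions {3,6,7,10,11,14,15} = 0⊕1⊕1⊕1⊕0⊕1⊕1 = 1
p4 = XOR of data positions {5,6,7,12,13,14,15} = 1⊕1⊕1⊕1⊕0⊕1⊕1 = 0
p8 = XOR of data positions {9,10,11,12,13,14,15} = 1⊕1⊕0⊕1⊕0⊕1⊕1 = 1
Codeword b1..b15 = 010011111101011

010011111101011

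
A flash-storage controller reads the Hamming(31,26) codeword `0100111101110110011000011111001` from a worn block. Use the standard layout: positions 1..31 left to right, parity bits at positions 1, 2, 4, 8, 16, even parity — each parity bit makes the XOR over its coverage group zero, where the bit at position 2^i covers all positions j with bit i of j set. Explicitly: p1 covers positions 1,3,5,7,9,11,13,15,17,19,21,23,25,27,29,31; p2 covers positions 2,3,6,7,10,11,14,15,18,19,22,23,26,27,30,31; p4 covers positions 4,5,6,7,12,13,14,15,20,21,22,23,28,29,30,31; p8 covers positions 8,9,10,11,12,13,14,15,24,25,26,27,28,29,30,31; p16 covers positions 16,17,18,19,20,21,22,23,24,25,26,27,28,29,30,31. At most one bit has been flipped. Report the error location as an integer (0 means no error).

0

s1: b1⊕b3⊕b5⊕b7⊕b9⊕b11⊕b13⊕b15⊕b17⊕b19⊕b21⊕b23⊕b25⊕b27⊕b29⊕b31 = 0⊕0⊕1⊕1⊕0⊕1⊕0⊕1⊕0⊕1⊕0⊕0⊕1⊕1⊕0⊕1 = 0
s2: b2⊕b3⊕b6⊕b7⊕b10⊕b11⊕b14⊕b15⊕b18⊕b19⊕b22⊕b23⊕b26⊕b27⊕b30⊕b31 = 1⊕0⊕1⊕1⊕1⊕1⊕1⊕1⊕1⊕1⊕0⊕0⊕1⊕1⊕0⊕1 = 0
s4: b4⊕b5⊕b6⊕b7⊕b12⊕b13⊕b14⊕b15⊕b20⊕b21⊕b22⊕b23⊕b28⊕b29⊕b30⊕b31 = 0⊕1⊕1⊕1⊕1⊕0⊕1⊕1⊕0⊕0⊕0⊕0⊕1⊕0⊕0⊕1 = 0
s8: b8⊕b9⊕b10⊕b11⊕b12⊕b13⊕b14⊕b15⊕b24⊕b25⊕b26⊕b27⊕b28⊕b29⊕b30⊕b31 = 1⊕0⊕1⊕1⊕1⊕0⊕1⊕1⊕1⊕1⊕1⊕1⊕1⊕0⊕0⊕1 = 0
s16: b16⊕b17⊕b18⊕b19⊕b20⊕b21⊕b22⊕b23⊕b24⊕b25⊕b26⊕b27⊕b28⊕b29⊕b30⊕b31 = 0⊕0⊕1⊕1⊕0⊕0⊕0⊕0⊕1⊕1⊕1⊕1⊕1⊕0⊕0⊕1 = 0
Syndrome (s16...s1) = 00000 → position 0 (no error).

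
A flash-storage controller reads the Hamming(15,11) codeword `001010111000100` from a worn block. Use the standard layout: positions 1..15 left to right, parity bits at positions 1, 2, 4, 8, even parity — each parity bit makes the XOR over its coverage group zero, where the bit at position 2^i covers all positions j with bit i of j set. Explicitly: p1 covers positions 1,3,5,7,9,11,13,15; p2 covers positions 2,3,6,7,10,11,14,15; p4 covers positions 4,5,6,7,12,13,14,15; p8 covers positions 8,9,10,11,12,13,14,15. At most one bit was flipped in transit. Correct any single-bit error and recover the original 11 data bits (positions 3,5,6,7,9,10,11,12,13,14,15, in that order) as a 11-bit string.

11011000000

s1: b1⊕b3⊕b5⊕b7⊕b9⊕b11⊕b13⊕b15 = 0⊕1⊕1⊕1⊕1⊕0⊕1⊕0 = 1
s2: b2⊕b3⊕b6⊕b7⊕b10⊕b11⊕b14⊕b15 = 0⊕1⊕0⊕1⊕0⊕0⊕0⊕0 = 0
s4: b4⊕b5⊕b6⊕b7⊕b12⊕b13⊕b14⊕b15 = 0⊕1⊕0⊕1⊕0⊕1⊕0⊕0 = 1
s8: b8⊕b9⊕b10⊕b11⊕b12⊕b13⊕b14⊕b15 = 1⊕1⊕0⊕0⊕0⊕1⊕0⊕0 = 1
Syndrome (s8...s1) = 1101 → position 13.
Flip bit 13: corrected codeword = 001010111000000
Data bits at positions 3,5,6,7,9,10,11,12,13,14,15: 11011000000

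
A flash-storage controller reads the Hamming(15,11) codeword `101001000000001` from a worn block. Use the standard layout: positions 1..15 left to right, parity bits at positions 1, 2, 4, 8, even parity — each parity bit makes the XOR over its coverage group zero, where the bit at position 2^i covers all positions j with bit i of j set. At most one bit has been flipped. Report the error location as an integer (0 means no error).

s1: b1⊕b3⊕b5⊕b7⊕b9⊕b11⊕b13⊕b15 = 1⊕1⊕0⊕0⊕0⊕0⊕0⊕1 = 1
s2: b2⊕b3⊕b6⊕b7⊕b10⊕b11⊕b14⊕b15 = 0⊕1⊕1⊕0⊕0⊕0⊕0⊕1 = 1
s4: b4⊕b5⊕b6⊕b7⊕b12⊕b13⊕b14⊕b15 = 0⊕0⊕1⊕0⊕0⊕0⊕0⊕1 = 0
s8: b8⊕b9⊕b10⊕b11⊕b12⊕b13⊕b14⊕b15 = 0⊕0⊕0⊕0⊕0⊕0⊕0⊕1 = 1
Syndrome (s8...s1) = 1011 → position 11.

11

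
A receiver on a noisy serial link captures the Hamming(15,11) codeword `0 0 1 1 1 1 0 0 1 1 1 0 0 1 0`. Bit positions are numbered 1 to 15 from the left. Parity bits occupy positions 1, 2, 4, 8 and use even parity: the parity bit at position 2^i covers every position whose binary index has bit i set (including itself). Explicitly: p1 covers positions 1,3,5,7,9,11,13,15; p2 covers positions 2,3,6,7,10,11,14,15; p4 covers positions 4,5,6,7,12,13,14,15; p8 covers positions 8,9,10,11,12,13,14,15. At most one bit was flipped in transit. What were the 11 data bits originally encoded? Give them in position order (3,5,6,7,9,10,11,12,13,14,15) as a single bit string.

s1: b1⊕b3⊕b5⊕b7⊕b9⊕b11⊕b13⊕b15 = 0⊕1⊕1⊕0⊕1⊕1⊕0⊕0 = 0
s2: b2⊕b3⊕b6⊕b7⊕b10⊕b11⊕b14⊕b15 = 0⊕1⊕1⊕0⊕1⊕1⊕1⊕0 = 1
s4: b4⊕b5⊕b6⊕b7⊕b12⊕b13⊕b14⊕b15 = 1⊕1⊕1⊕0⊕0⊕0⊕1⊕0 = 0
s8: b8⊕b9⊕b10⊕b11⊕b12⊕b13⊕b14⊕b15 = 0⊕1⊕1⊕1⊕0⊕0⊕1⊕0 = 0
Syndrome (s8...s1) = 0010 → position 2.
Flip bit 2: corrected codeword = 011111001110010
Data bits at positions 3,5,6,7,9,10,11,12,13,14,15: 11101110010

11101110010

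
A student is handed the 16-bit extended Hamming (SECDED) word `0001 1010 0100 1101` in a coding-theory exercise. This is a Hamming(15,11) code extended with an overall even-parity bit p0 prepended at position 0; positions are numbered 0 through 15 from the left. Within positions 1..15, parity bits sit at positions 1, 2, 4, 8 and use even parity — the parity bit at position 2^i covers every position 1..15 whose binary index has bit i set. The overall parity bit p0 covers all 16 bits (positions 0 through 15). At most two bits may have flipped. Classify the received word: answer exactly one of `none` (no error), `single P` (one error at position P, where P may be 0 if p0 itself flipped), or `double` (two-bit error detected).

s1: b1⊕b3⊕b5⊕b7⊕b9⊕b11⊕b13⊕b15 = 0⊕1⊕0⊕0⊕1⊕0⊕1⊕1 = 0
s2: b2⊕b3⊕b6⊕b7⊕b10⊕b11⊕b14⊕b15 = 0⊕1⊕1⊕0⊕0⊕0⊕0⊕1 = 1
s4: b4⊕b5⊕b6⊕b7⊕b12⊕b13⊕b14⊕b15 = 1⊕0⊕1⊕0⊕1⊕1⊕0⊕1 = 1
s8: b8⊕b9⊕b10⊕b11⊕b12⊕b13⊕b14⊕b15 = 0⊕1⊕0⊕0⊕1⊕1⊕0⊕1 = 0
Syndrome (s8...s1) = 0110 → position 6.
Overall parity (XOR of all 16 bits, including p0): 0⊕0⊕0⊕1⊕1⊕0⊕1⊕0⊕0⊕1⊕0⊕0⊕1⊕1⊕0⊕1 = 1
Overall=1, syndrome position=6 → single-bit error at position 6.

single 6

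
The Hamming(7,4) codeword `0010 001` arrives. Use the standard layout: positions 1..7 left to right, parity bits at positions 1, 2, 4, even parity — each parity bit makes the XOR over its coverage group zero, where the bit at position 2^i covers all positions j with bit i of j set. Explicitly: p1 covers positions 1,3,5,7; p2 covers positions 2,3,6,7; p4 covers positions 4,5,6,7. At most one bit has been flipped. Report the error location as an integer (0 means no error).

4

s1: b1⊕b3⊕b5⊕b7 = 0⊕1⊕0⊕1 = 0
s2: b2⊕b3⊕b6⊕b7 = 0⊕1⊕0⊕1 = 0
s4: b4⊕b5⊕b6⊕b7 = 0⊕0⊕0⊕1 = 1
Syndrome (s4...s1) = 100 → position 4.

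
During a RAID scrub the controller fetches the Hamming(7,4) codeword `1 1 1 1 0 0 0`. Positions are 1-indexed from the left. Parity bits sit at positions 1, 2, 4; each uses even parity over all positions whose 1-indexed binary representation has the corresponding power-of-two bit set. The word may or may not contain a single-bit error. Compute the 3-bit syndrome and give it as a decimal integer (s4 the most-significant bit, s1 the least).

s1: b1⊕b3⊕b5⊕b7 = 1⊕1⊕0⊕0 = 0
s2: b2⊕b3⊕b6⊕b7 = 1⊕1⊕0⊕0 = 0
s4: b4⊕b5⊕b6⊕b7 = 1⊕0⊕0⊕0 = 1
Syndrome (s4...s1) = 100 → position 4.

4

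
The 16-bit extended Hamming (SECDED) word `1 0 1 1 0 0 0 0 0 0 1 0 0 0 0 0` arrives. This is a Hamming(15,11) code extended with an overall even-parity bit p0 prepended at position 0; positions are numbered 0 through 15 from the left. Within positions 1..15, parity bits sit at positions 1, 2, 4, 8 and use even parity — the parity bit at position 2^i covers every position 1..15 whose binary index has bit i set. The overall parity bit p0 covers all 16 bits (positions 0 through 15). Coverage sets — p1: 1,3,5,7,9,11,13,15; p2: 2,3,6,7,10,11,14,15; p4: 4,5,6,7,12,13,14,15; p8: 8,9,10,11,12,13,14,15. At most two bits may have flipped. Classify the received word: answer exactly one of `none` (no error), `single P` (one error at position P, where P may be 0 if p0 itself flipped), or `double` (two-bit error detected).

s1: b1⊕b3⊕b5⊕b7⊕b9⊕b11⊕b13⊕b15 = 0⊕1⊕0⊕0⊕0⊕0⊕0⊕0 = 1
s2: b2⊕b3⊕b6⊕b7⊕b10⊕b11⊕b14⊕b15 = 1⊕1⊕0⊕0⊕1⊕0⊕0⊕0 = 1
s4: b4⊕b5⊕b6⊕b7⊕b12⊕b13⊕b14⊕b15 = 0⊕0⊕0⊕0⊕0⊕0⊕0⊕0 = 0
s8: b8⊕b9⊕b10⊕b11⊕b12⊕b13⊕b14⊕b15 = 0⊕0⊕1⊕0⊕0⊕0⊕0⊕0 = 1
Syndrome (s8...s1) = 1011 → position 11.
Overall parity (XOR of all 16 bits, including p0): 1⊕0⊕1⊕1⊕0⊕0⊕0⊕0⊕0⊕0⊕1⊕0⊕0⊕0⊕0⊕0 = 0
Overall=0, syndrome position=11 → double-bit error detected (uncorrectable).

double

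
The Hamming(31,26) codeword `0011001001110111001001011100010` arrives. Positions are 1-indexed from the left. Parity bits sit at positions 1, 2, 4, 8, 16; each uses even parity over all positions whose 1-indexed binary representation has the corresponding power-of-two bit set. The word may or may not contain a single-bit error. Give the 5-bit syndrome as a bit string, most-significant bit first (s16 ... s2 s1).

s1: b1⊕b3⊕b5⊕b7⊕b9⊕b11⊕b13⊕b15⊕b17⊕b19⊕b21⊕b23⊕b25⊕b27⊕b29⊕b31 = 0⊕1⊕0⊕1⊕0⊕1⊕0⊕1⊕0⊕1⊕0⊕0⊕1⊕0⊕0⊕0 = 0
s2: b2⊕b3⊕b6⊕b7⊕b10⊕b11⊕b14⊕b15⊕b18⊕b19⊕b22⊕b23⊕b26⊕b27⊕b30⊕b31 = 0⊕1⊕0⊕1⊕1⊕1⊕1⊕1⊕0⊕1⊕1⊕0⊕1⊕0⊕1⊕0 = 0
s4: b4⊕b5⊕b6⊕b7⊕b12⊕b13⊕b14⊕b15⊕b20⊕b21⊕b22⊕b23⊕b28⊕b29⊕b30⊕b31 = 1⊕0⊕0⊕1⊕1⊕0⊕1⊕1⊕0⊕0⊕1⊕0⊕0⊕0⊕1⊕0 = 1
s8: b8⊕b9⊕b10⊕b11⊕b12⊕b13⊕b14⊕b15⊕b24⊕b25⊕b26⊕b27⊕b28⊕b29⊕b30⊕b31 = 0⊕0⊕1⊕1⊕1⊕0⊕1⊕1⊕1⊕1⊕1⊕0⊕0⊕0⊕1⊕0 = 1
s16: b16⊕b17⊕b18⊕b19⊕b20⊕b21⊕b22⊕b23⊕b24⊕b25⊕b26⊕b27⊕b28⊕b29⊕b30⊕b31 = 1⊕0⊕0⊕1⊕0⊕0⊕1⊕0⊕1⊕1⊕1⊕0⊕0⊕0⊕1⊕0 = 1
Syndrome (s16...s1) = 11100 → position 28.

11100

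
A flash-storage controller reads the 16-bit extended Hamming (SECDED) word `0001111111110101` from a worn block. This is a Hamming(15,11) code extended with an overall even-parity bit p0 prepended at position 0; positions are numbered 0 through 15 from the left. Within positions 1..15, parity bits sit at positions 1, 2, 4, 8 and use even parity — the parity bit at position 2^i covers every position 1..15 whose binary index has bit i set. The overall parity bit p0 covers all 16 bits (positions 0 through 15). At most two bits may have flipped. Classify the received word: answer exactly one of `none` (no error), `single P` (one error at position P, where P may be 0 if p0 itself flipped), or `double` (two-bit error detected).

s1: b1⊕b3⊕b5⊕b7⊕b9⊕b11⊕b13⊕b15 = 0⊕1⊕1⊕1⊕1⊕1⊕1⊕1 = 1
s2: b2⊕b3⊕b6⊕b7⊕b10⊕b11⊕b14⊕b15 = 0⊕1⊕1⊕1⊕1⊕1⊕0⊕1 = 0
s4: b4⊕b5⊕b6⊕b7⊕b12⊕b13⊕b14⊕b15 = 1⊕1⊕1⊕1⊕0⊕1⊕0⊕1 = 0
s8: b8⊕b9⊕b10⊕b11⊕b12⊕b13⊕b14⊕b15 = 1⊕1⊕1⊕1⊕0⊕1⊕0⊕1 = 0
Syndrome (s8...s1) = 0001 → position 1.
Overall parity (XOR of all 16 bits, including p0): 0⊕0⊕0⊕1⊕1⊕1⊕1⊕1⊕1⊕1⊕1⊕1⊕0⊕1⊕0⊕1 = 1
Overall=1, syndrome position=1 → single-bit error at position 1.

single 1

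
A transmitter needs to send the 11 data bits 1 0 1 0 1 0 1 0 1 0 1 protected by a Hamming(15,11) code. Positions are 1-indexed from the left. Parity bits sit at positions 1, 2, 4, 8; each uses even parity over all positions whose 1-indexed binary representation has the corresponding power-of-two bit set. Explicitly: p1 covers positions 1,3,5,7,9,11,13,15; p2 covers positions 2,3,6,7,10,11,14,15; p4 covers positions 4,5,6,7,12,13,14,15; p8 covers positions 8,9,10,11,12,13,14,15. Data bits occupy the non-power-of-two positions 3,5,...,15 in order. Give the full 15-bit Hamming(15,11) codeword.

101101001010101

Place data bits at non-power-of-two positions: b3=1, b5=0, b6=1, b7=0, b9=1, b10=0, b11=1, b12=0, b13=1, b14=0, b15=1.
p1 = XOR of data positions {3,5,7,9,11,13,15} = 1⊕0⊕0⊕1⊕1⊕1⊕1 = 1
p2 = XOR of data positions {3,6,7,10,11,14,15} = 1⊕1⊕0⊕0⊕1⊕0⊕1 = 0
p4 = XOR of data positions {5,6,7,12,13,14,15} = 0⊕1⊕0⊕0⊕1⊕0⊕1 = 1
p8 = XOR of data positions {9,10,11,12,13,14,15} = 1⊕0⊕1⊕0⊕1⊕0⊕1 = 0
Codeword b1..b15 = 101101001010101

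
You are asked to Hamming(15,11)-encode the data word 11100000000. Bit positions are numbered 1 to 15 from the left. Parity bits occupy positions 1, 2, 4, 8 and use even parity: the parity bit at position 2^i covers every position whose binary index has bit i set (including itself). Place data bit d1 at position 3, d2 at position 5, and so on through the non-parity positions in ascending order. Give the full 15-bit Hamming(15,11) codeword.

Place data bits at non-power-of-two positions: b3=1, b5=1, b6=1, b7=0, b9=0, b10=0, b11=0, b12=0, b13=0, b14=0, b15=0.
p1 = XOR of data positions {3,5,7,9,11,13,15} = 1⊕1⊕0⊕0⊕0⊕0⊕0 = 0
p2 = XOR of data positions {3,6,7,10,11,14,15} = 1⊕1⊕0⊕0⊕0⊕0⊕0 = 0
p4 = XOR of data positions {5,6,7,12,13,14,15} = 1⊕1⊕0⊕0⊕0⊕0⊕0 = 0
p8 = XOR of data positions {9,10,11,12,13,14,15} = 0⊕0⊕0⊕0⊕0⊕0⊕0 = 0
Codeword b1..b15 = 001011000000000

001011000000000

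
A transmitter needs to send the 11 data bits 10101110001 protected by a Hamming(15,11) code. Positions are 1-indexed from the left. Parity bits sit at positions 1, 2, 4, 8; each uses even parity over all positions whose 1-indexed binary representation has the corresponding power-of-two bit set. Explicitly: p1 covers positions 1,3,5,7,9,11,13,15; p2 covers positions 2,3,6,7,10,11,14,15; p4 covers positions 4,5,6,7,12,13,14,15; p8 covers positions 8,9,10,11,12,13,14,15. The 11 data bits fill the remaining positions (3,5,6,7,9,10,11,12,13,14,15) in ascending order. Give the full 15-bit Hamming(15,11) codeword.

Place data bits at non-power-of-two positions: b3=1, b5=0, b6=1, b7=0, b9=1, b10=1, b11=1, b12=0, b13=0, b14=0, b15=1.
p1 = XOR of data positions {3,5,7,9,11,13,15} = 1⊕0⊕0⊕1⊕1⊕0⊕1 = 0
p2 = XOR of data positions {3,6,7,10,11,14,15} = 1⊕1⊕0⊕1⊕1⊕0⊕1 = 1
p4 = XOR of data positions {5,6,7,12,13,14,15} = 0⊕1⊕0⊕0⊕0⊕0⊕1 = 0
p8 = XOR of data positions {9,10,11,12,13,14,15} = 1⊕1⊕1⊕0⊕0⊕0⊕1 = 0
Codeword b1..b15 = 011001001110001

011001001110001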